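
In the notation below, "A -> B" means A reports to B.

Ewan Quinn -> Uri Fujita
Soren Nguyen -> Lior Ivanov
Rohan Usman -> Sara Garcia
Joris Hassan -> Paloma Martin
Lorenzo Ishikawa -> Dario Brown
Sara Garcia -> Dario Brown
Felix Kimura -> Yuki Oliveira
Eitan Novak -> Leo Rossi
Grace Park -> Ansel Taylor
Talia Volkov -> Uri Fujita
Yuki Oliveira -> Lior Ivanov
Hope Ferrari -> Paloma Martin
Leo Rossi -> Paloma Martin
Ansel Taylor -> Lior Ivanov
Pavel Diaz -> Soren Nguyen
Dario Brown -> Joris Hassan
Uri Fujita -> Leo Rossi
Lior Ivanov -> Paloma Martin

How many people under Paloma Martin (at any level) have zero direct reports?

9

The people in Paloma Martin's organization with no one reporting to them are Hope Ferrari, Lorenzo Ishikawa, Rohan Usman, Ewan Quinn, Talia Volkov, Eitan Novak, Felix Kimura, Pavel Diaz, Grace Park. That is 9.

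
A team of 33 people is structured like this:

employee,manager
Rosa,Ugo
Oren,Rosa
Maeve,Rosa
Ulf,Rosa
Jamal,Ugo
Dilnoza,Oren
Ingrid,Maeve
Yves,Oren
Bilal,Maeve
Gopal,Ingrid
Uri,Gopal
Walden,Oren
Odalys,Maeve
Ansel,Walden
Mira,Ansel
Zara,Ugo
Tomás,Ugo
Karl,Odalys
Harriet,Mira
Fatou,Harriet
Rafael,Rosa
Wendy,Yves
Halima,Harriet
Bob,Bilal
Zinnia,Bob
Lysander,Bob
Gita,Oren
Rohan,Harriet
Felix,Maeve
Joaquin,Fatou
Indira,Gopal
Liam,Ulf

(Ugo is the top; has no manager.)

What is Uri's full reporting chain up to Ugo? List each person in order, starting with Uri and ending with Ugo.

Uri -> Gopal -> Ingrid -> Maeve -> Rosa -> Ugo

Uri reports to Gopal. Gopal reports to Ingrid. Ingrid reports to Maeve. Maeve reports to Rosa. Rosa reports to Ugo. Ugo is at the top.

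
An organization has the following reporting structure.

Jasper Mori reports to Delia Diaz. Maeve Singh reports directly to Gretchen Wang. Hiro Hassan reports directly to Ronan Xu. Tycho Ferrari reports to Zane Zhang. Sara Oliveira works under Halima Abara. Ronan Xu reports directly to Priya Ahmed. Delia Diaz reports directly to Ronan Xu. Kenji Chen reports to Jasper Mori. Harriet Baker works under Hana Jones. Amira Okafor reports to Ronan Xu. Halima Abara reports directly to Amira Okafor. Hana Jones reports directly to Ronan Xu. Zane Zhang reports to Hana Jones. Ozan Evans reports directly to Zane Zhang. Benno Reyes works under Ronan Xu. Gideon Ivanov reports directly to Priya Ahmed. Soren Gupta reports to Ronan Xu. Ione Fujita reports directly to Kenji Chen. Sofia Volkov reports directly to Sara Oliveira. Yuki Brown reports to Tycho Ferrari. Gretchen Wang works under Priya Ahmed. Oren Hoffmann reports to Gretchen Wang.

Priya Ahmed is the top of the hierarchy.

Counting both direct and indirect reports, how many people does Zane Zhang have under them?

3

Zane Zhang directly manages Tycho Ferrari, Ozan Evans. Under Tycho Ferrari: Yuki Brown (1). Ozan Evans has no reports. So Zane Zhang's organization is 2 direct reports plus everyone under them: 2 + 1 = 3.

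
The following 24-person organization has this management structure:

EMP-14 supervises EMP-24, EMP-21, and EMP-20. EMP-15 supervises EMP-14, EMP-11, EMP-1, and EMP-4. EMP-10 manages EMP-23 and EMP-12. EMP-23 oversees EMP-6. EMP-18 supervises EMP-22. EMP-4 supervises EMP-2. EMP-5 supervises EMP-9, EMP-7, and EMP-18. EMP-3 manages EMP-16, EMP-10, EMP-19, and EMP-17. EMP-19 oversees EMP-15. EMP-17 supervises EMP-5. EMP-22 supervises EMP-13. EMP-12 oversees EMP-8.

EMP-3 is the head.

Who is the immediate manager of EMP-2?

EMP-2 reports directly to EMP-4.

EMP-4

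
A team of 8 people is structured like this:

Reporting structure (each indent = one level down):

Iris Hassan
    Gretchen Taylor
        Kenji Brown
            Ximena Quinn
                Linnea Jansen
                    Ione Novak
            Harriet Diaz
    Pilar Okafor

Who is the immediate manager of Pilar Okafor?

Pilar Okafor reports directly to Iris Hassan.

Iris Hassan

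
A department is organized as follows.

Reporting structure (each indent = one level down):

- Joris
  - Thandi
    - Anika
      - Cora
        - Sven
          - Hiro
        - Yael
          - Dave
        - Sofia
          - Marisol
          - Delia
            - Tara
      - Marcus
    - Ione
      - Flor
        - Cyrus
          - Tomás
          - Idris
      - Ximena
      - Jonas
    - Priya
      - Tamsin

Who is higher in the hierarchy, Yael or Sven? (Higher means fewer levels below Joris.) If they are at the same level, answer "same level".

Both Yael and Sven are 4 levels below Joris.

same level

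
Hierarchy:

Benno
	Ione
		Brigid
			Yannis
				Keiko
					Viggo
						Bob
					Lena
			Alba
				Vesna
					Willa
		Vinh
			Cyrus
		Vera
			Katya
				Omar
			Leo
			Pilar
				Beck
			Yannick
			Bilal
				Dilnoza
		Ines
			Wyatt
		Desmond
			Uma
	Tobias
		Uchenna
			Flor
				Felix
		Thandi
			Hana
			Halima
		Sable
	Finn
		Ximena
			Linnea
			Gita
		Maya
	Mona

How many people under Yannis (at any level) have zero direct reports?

The people in Yannis's organization with no one reporting to them are Lena, Bob. That is 2.

2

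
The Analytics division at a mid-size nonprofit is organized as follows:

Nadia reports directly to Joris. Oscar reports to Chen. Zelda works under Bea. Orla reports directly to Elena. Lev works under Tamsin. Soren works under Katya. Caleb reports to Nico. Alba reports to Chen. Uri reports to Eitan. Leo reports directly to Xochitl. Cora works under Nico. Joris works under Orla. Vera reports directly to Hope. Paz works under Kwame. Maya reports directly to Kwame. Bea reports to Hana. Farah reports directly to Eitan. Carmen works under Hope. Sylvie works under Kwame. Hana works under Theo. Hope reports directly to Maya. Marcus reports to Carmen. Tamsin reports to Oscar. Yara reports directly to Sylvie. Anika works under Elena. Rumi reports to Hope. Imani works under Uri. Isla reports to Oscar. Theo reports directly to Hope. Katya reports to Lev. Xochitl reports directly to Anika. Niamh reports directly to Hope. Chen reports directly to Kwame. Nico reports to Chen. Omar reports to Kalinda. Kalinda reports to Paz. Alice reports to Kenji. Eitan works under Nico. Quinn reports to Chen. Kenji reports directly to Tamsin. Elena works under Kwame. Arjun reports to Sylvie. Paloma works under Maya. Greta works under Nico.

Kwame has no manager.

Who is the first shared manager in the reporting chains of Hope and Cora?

Kwame

Hope's chain of managers is Maya, Kwame. Cora's chain of managers is Nico, Chen, Kwame. The first manager that appears in both chains is Kwame.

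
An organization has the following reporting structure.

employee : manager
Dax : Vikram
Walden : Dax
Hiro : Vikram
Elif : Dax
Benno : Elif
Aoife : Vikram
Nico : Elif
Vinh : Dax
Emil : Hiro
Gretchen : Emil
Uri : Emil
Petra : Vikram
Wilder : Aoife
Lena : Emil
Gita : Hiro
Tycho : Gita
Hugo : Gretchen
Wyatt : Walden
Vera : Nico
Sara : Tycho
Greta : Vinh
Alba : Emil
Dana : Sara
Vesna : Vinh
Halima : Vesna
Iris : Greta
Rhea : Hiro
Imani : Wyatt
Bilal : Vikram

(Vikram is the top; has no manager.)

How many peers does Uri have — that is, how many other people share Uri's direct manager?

3

Uri reports to Emil. Emil's other direct reports are Gretchen, Lena, Alba — 3 peers.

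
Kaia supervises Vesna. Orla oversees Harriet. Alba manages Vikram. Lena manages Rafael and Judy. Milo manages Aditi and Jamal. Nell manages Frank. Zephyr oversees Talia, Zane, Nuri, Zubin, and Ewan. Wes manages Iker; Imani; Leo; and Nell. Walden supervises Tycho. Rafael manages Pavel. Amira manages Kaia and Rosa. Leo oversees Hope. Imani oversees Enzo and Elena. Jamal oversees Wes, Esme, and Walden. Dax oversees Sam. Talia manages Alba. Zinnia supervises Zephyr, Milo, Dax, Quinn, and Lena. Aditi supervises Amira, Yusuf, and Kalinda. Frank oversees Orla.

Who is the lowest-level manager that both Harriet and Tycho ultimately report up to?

Harriet's chain of managers is Orla, Frank, Nell, Wes, Jamal, Milo, Zinnia. Tycho's chain of managers is Walden, Jamal, Milo, Zinnia. The first manager that appears in both chains is Jamal.

Jamal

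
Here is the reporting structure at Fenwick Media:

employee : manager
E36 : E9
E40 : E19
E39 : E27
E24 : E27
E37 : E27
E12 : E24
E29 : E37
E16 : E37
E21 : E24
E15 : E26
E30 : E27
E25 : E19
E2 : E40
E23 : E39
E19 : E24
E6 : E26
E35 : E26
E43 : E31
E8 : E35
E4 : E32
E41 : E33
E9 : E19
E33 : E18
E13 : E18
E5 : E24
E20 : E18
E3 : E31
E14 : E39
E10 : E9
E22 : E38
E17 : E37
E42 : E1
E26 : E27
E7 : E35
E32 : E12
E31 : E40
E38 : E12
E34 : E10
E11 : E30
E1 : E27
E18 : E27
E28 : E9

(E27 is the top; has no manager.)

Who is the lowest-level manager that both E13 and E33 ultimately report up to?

E13's chain of managers is E18, E27. E33's chain of managers is E18, E27. The first manager that appears in both chains is E18.

E18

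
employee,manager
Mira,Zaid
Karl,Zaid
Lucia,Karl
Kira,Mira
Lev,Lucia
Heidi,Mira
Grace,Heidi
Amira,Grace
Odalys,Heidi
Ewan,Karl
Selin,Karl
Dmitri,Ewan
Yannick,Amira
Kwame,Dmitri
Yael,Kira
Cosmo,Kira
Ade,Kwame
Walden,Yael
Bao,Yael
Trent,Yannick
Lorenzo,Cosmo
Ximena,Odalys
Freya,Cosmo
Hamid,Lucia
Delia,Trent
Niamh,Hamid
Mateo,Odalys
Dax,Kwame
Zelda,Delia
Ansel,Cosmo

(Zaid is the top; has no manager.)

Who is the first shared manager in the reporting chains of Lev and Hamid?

Lucia

Lev's chain of managers is Lucia, Karl, Zaid. Hamid's chain of managers is Lucia, Karl, Zaid. The first manager that appears in both chains is Lucia.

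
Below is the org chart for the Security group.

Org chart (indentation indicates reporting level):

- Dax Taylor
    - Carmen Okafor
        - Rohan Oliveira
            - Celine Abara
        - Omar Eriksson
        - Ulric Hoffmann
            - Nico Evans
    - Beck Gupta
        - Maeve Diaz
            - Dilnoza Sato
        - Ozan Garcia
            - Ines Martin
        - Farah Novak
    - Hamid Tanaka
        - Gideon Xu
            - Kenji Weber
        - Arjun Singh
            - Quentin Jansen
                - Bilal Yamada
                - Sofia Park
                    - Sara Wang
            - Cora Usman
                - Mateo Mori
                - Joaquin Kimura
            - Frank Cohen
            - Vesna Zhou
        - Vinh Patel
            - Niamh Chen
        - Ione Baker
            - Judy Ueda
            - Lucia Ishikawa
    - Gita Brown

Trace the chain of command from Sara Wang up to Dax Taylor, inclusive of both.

Sara Wang -> Sofia Park -> Quentin Jansen -> Arjun Singh -> Hamid Tanaka -> Dax Taylor

Sara Wang reports to Sofia Park. Sofia Park reports to Quentin Jansen. Quentin Jansen reports to Arjun Singh. Arjun Singh reports to Hamid Tanaka. Hamid Tanaka reports to Dax Taylor. Dax Taylor is at the top.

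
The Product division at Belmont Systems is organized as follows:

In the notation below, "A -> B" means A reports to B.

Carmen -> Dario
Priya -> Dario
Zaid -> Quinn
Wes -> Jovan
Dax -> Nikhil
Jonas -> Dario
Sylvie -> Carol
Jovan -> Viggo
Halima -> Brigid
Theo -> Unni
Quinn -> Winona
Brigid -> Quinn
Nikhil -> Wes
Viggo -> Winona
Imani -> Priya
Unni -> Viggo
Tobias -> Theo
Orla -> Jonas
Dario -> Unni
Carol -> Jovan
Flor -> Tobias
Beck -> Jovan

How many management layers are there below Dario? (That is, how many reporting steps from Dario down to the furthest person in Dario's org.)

2

The longest chain under Dario runs Dario → Priya → Imani, which is 2 levels below Dario.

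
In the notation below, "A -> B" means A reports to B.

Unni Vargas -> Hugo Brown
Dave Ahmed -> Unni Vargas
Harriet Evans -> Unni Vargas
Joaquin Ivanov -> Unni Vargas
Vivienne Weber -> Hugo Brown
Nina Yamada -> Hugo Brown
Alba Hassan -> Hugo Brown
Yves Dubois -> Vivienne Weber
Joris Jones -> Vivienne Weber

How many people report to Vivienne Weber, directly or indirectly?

2

Vivienne Weber directly manages Yves Dubois, Joris Jones. Yves Dubois has no reports. Joris Jones has no reports. So Vivienne Weber's organization is 2 direct reports plus everyone under them: 1 + 1 = 2.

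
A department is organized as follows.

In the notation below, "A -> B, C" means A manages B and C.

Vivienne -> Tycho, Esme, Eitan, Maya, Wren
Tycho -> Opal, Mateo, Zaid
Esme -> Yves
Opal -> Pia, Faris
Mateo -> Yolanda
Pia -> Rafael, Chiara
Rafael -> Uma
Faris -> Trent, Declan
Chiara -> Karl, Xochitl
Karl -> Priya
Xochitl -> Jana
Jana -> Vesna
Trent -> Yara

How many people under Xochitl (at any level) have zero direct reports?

The only person in Xochitl's organization with no one reporting to them is Vesna. That is 1.

1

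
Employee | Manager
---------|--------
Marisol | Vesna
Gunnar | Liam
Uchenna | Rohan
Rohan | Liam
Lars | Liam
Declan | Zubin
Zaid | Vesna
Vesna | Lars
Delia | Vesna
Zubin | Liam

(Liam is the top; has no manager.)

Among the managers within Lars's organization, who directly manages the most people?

Direct-report counts within Lars's organization: Lars has 1; Vesna has 3. The largest is 3, held by Vesna.

Vesna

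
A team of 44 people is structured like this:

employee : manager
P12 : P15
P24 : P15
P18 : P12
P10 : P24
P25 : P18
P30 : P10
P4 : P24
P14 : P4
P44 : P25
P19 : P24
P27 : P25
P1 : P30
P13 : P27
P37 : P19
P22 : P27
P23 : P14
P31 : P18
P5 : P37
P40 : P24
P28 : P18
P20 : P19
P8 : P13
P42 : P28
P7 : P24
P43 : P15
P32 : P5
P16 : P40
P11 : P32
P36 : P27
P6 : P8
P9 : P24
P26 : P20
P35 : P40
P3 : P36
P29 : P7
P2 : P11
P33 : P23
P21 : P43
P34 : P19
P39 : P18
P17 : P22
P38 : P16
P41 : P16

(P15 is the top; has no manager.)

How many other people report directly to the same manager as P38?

1

P38 reports to P16. P16's other direct reports are P41 — 1 peer.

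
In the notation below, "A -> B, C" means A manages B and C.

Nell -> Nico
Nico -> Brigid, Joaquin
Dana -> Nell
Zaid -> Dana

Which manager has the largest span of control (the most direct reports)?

Nico

Direct-report counts: Zaid has 1; Dana has 1; Nell has 1; Nico has 2. The largest is 2, held by Nico.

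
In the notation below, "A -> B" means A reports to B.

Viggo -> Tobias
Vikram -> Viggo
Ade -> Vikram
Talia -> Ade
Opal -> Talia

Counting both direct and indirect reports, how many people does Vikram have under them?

3

Vikram directly manages Ade. Under Ade: Talia, Opal (2). That's 3 in total.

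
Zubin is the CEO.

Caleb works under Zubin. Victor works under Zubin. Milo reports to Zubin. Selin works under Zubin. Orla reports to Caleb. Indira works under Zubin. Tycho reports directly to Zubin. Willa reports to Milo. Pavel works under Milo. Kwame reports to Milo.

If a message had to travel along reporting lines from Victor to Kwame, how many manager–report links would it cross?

Victor is 1 level below Zubin, and Kwame is 2 levels below Zubin (their lowest common manager). The shortest path runs up from Victor to Zubin and back down to Kwame: 1 + 2 = 3 links.

3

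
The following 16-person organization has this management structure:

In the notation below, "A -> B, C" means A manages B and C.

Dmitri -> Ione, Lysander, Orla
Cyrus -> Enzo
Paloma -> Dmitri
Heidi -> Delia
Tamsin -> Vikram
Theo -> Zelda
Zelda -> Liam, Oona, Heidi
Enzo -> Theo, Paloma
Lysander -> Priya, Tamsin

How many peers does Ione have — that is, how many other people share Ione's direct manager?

Ione reports to Dmitri. Dmitri's other direct reports are Lysander, Orla — 2 peers.

2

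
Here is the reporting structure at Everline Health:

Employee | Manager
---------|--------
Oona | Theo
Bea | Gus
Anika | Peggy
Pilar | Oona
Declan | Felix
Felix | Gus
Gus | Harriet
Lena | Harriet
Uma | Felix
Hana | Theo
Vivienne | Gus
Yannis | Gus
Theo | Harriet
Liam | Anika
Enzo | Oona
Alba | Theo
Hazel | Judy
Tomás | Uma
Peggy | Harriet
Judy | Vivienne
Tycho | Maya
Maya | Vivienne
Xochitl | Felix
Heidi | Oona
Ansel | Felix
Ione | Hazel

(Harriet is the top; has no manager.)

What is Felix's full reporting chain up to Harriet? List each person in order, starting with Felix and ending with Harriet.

Felix -> Gus -> Harriet

Felix reports to Gus. Gus reports to Harriet. Harriet is at the top.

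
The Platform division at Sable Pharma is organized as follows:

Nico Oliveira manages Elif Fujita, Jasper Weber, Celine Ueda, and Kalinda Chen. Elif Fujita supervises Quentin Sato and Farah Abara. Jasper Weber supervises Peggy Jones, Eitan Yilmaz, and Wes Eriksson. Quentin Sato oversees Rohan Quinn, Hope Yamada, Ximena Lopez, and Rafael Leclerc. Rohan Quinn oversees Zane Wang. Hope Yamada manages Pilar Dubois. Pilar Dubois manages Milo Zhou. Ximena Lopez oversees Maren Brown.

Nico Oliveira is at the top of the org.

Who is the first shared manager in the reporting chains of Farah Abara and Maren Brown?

Farah Abara's chain of managers is Elif Fujita, Nico Oliveira. Maren Brown's chain of managers is Ximena Lopez, Quentin Sato, Elif Fujita, Nico Oliveira. The first manager that appears in both chains is Elif Fujita.

Elif Fujita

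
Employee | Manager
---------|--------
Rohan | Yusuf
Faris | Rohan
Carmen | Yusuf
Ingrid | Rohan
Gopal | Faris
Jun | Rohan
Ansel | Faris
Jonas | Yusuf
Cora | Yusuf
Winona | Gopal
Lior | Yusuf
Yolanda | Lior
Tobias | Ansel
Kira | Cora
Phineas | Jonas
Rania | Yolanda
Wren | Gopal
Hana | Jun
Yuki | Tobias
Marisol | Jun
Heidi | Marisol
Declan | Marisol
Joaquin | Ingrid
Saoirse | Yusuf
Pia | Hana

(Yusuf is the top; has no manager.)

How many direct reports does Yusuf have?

6

Yusuf directly manages Rohan, Carmen, Jonas, Cora, Lior, Saoirse. That is 6 direct reports.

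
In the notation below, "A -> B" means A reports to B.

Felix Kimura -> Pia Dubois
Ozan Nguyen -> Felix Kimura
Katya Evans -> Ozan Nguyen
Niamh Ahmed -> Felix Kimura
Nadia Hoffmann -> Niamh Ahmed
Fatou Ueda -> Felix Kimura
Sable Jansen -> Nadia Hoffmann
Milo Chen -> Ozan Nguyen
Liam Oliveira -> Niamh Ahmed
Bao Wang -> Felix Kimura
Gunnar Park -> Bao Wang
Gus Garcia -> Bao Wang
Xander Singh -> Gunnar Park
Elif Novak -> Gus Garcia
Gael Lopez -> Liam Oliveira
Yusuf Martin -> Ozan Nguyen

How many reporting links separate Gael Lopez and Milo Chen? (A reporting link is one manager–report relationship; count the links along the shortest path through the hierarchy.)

Gael Lopez is 3 levels below Felix Kimura, and Milo Chen is 2 levels below Felix Kimura (their lowest common manager). The shortest path runs up from Gael Lopez to Felix Kimura and back down to Milo Chen: 3 + 2 = 5 links.

5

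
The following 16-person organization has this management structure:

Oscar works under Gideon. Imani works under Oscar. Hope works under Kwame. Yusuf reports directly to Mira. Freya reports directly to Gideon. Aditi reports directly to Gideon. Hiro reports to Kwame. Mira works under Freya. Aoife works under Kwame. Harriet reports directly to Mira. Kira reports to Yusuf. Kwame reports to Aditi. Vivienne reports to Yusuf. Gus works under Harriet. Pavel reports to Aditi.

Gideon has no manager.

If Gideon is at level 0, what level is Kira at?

Chain from Kira up to Gideon: Kira → Yusuf → Mira → Freya → Gideon. That is 4 steps up, so Kira is 4 levels below Gideon.

4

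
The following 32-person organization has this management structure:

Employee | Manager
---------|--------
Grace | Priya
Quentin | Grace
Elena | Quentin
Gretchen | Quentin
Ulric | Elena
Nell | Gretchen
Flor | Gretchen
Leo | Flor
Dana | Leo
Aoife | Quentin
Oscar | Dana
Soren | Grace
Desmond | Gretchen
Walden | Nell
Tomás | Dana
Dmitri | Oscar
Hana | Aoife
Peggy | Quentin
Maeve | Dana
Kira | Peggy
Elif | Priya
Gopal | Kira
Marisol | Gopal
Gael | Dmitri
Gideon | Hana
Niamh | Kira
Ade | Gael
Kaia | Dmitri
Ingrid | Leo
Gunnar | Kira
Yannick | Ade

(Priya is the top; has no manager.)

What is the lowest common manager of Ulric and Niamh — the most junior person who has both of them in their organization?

Ulric's chain of managers is Elena, Quentin, Grace, Priya. Niamh's chain of managers is Kira, Peggy, Quentin, Grace, Priya. The first manager that appears in both chains is Quentin.

Quentin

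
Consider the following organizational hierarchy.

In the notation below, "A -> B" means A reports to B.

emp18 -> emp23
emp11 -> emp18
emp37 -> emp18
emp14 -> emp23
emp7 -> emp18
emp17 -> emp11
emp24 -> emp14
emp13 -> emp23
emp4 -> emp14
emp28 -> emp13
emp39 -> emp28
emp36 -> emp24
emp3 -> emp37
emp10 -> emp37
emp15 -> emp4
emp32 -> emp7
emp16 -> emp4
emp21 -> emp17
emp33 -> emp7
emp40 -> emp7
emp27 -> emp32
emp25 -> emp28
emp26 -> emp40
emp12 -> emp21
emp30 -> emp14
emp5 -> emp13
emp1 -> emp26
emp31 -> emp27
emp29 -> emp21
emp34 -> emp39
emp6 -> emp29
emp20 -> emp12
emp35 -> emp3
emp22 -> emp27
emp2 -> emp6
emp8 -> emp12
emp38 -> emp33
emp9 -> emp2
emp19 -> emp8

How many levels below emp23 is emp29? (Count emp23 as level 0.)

Chain from emp29 up to emp23: emp29 → emp21 → emp17 → emp11 → emp18 → emp23. That is 5 steps up, so emp29 is 5 levels below emp23.

5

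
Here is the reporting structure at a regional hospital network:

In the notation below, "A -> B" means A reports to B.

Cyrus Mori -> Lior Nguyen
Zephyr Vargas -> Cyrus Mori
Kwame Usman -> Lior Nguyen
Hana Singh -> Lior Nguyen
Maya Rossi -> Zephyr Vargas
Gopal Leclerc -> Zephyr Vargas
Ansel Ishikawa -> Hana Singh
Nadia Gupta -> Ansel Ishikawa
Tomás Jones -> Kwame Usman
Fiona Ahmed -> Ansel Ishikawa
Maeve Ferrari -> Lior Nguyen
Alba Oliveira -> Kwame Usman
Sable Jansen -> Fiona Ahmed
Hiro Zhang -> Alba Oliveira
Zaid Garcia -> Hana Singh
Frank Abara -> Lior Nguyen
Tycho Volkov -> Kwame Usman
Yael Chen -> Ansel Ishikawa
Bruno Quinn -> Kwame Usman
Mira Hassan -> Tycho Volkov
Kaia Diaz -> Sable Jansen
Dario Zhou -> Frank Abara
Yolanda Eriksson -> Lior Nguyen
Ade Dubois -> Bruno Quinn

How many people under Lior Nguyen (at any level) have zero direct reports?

13

The people in Lior Nguyen's organization with no one reporting to them are Yolanda Eriksson, Dario Zhou, Maeve Ferrari, Zaid Garcia, Yael Chen, Kaia Diaz, Nadia Gupta, Ade Dubois, Mira Hassan, Hiro Zhang, Tomás Jones, Gopal Leclerc, Maya Rossi. That is 13.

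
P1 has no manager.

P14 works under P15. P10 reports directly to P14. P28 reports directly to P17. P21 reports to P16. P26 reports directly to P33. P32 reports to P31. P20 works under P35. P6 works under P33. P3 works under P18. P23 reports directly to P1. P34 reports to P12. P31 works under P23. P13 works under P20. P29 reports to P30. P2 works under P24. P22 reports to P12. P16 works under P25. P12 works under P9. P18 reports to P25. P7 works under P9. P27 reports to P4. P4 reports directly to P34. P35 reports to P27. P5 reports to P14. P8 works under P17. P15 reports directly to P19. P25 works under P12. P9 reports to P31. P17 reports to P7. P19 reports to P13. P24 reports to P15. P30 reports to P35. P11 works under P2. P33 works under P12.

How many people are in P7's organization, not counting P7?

3

P7 directly manages P17. Under P17: P8, P28 (2). That's 3 in total.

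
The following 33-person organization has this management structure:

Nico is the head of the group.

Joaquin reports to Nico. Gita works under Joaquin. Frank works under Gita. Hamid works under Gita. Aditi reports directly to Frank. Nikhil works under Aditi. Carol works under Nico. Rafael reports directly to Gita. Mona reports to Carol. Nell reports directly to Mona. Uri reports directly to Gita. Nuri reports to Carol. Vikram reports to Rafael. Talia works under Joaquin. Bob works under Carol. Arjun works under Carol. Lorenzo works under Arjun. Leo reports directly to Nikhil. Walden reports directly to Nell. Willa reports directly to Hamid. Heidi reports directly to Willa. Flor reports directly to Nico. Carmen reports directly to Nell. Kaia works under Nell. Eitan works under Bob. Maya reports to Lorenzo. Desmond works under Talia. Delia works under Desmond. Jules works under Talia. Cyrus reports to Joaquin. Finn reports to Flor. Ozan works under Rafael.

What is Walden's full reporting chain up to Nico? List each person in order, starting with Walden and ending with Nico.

Walden reports to Nell. Nell reports to Mona. Mona reports to Carol. Carol reports to Nico. Nico is at the top.

Walden -> Nell -> Mona -> Carol -> Nico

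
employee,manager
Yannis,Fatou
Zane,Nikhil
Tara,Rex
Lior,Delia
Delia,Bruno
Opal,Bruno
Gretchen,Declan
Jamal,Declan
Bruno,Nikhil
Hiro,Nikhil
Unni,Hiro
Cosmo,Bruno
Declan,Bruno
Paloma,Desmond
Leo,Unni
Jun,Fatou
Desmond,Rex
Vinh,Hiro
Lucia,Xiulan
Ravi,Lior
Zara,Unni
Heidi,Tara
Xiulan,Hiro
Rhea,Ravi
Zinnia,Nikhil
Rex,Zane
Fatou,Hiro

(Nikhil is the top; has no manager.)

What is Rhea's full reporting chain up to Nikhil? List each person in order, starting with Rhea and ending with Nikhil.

Rhea reports to Ravi. Ravi reports to Lior. Lior reports to Delia. Delia reports to Bruno. Bruno reports to Nikhil. Nikhil is at the top.

Rhea -> Ravi -> Lior -> Delia -> Bruno -> Nikhil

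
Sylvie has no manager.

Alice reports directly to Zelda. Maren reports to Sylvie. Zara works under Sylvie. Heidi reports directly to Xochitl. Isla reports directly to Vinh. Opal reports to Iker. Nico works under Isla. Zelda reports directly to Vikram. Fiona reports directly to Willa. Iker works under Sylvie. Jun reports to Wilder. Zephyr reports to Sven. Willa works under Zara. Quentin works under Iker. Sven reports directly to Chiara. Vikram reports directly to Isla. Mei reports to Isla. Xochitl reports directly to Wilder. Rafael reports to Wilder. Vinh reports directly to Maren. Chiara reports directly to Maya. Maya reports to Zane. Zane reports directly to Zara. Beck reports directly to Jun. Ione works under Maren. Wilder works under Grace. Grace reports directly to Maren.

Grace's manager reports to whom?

Grace reports to Maren, and Maren reports to Sylvie. So Grace's skip-level manager is Sylvie.

Sylvie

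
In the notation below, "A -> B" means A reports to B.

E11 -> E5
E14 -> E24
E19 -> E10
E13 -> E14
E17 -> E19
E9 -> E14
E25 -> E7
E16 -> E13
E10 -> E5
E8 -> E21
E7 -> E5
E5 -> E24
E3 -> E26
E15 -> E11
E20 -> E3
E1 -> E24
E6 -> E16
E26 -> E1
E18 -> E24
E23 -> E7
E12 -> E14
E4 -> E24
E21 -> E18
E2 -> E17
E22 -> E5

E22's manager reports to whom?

E22 reports to E5, and E5 reports to E24. So E22's skip-level manager is E24.

E24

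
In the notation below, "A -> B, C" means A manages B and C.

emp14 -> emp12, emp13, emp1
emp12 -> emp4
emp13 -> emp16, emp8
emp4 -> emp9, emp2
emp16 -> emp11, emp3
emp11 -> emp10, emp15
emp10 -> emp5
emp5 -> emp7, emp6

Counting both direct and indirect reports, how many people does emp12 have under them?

3

emp12 directly manages emp4. Under emp4: emp2, emp9 (2). That's 3 in total.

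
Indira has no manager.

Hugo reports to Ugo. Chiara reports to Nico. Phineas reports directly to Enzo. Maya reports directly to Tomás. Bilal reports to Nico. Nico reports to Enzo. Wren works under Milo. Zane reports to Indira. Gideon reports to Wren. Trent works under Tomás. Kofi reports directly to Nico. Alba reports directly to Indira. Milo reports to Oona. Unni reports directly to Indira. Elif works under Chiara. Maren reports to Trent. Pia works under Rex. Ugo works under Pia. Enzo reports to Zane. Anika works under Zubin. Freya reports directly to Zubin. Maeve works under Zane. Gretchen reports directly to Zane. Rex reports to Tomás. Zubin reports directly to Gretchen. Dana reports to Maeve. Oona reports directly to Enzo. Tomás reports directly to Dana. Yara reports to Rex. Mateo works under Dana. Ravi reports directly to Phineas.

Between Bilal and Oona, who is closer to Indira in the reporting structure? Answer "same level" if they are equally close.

Bilal is 4 levels below Indira; Oona is 3. Oona is higher.

Oona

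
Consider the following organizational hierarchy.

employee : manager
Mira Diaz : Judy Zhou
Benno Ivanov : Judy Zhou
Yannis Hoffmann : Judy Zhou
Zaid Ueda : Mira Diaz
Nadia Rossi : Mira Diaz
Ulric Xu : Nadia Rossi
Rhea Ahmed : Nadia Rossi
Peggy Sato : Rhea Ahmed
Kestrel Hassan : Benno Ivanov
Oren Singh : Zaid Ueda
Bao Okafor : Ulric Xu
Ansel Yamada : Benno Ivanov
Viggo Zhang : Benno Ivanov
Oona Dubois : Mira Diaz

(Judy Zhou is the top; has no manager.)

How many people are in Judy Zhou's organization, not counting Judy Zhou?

Judy Zhou directly manages Mira Diaz, Benno Ivanov, Yannis Hoffmann. Under Mira Diaz: Oona Dubois, Nadia Rossi, Rhea Ahmed, Peggy Sato, Ulric Xu, Bao Okafor, Zaid Ueda, Oren Singh (8). Under Benno Ivanov: Viggo Zhang, Ansel Yamada, Kestrel Hassan (3). Yannis Hoffmann has no reports. So Judy Zhou's organization is 3 direct reports plus everyone under them: 9 + 4 + 1 = 14.

14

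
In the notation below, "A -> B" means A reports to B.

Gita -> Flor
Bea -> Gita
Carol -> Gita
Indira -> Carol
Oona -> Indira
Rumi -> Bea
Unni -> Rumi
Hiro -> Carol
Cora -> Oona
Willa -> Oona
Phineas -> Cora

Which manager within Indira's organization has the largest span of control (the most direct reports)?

Direct-report counts within Indira's organization: Indira has 1; Oona has 2; Cora has 1. The largest is 2, held by Oona.

Oona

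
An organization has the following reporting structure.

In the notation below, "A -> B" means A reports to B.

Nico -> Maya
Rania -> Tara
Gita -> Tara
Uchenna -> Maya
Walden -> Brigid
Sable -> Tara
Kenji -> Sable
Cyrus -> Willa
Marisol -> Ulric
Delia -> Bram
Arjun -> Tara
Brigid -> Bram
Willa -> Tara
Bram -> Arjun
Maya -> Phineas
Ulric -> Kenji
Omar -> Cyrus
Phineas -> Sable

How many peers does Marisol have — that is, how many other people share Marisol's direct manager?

Marisol reports to Ulric, and Ulric has no other direct reports. Marisol has 0 peers.

0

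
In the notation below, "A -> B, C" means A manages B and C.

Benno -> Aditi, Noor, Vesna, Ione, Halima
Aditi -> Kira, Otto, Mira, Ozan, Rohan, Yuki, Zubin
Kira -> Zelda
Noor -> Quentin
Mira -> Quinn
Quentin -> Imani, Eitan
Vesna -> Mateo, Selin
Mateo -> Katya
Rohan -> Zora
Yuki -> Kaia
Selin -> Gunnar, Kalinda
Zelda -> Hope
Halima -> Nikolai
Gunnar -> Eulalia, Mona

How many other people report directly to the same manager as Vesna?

4

Vesna reports to Benno. Benno's other direct reports are Aditi, Noor, Ione, Halima — 4 peers.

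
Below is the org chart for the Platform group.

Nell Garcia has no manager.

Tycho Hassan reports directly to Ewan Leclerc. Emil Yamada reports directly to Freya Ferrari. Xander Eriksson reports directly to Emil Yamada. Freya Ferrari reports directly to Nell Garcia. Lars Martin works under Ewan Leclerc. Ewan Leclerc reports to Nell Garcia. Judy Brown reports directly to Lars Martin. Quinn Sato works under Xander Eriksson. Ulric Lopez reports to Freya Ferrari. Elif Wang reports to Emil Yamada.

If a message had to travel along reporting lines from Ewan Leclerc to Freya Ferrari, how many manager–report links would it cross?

2

Ewan Leclerc is 1 level below Nell Garcia, and Freya Ferrari is 1 level below Nell Garcia (their lowest common manager). The shortest path runs up from Ewan Leclerc to Nell Garcia and back down to Freya Ferrari: 1 + 1 = 2 links.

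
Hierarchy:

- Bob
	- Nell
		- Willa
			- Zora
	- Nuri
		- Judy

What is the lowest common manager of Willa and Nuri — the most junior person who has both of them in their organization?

Willa's chain of managers is Nell, Bob. Nuri's chain of managers is Bob. The first manager that appears in both chains is Bob.

Bob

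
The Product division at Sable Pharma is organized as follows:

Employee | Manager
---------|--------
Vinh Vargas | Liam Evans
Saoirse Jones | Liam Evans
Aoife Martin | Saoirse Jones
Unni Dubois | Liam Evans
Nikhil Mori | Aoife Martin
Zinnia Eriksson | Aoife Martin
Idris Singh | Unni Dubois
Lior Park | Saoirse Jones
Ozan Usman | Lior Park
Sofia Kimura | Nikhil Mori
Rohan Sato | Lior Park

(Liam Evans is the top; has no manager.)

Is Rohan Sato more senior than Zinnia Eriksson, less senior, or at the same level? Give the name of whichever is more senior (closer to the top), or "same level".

same level

Both Rohan Sato and Zinnia Eriksson are 3 levels below Liam Evans.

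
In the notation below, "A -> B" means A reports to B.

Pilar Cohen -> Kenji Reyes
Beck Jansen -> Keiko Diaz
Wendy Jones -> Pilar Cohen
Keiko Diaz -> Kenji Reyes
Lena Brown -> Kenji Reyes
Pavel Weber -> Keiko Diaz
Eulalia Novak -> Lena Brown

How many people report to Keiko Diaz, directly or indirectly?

2

Keiko Diaz directly manages Pavel Weber, Beck Jansen. Pavel Weber has no reports. Beck Jansen has no reports. So Keiko Diaz's organization is 2 direct reports plus everyone under them: 1 + 1 = 2.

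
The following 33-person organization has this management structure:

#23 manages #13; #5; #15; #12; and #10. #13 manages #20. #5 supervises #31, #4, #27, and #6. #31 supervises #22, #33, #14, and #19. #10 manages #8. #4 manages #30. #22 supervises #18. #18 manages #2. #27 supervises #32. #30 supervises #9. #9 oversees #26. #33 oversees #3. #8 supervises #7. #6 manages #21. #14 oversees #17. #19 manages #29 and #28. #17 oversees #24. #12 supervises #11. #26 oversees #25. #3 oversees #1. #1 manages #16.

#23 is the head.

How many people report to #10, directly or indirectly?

2

#10 directly manages #8. Under #8: #7 (1). That's 2 in total.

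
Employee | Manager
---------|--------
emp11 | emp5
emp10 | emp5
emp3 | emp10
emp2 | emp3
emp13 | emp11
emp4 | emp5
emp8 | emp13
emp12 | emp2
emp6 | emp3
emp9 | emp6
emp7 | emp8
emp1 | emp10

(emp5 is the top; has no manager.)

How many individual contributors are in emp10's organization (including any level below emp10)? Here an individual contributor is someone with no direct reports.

3

The people in emp10's organization with no one reporting to them are emp1, emp9, emp12. That is 3.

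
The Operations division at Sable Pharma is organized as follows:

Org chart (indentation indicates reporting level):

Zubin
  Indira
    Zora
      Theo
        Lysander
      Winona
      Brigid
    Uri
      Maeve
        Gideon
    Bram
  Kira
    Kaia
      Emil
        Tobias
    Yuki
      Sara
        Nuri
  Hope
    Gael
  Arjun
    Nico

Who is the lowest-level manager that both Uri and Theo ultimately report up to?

Indira

Uri's chain of managers is Indira, Zubin. Theo's chain of managers is Zora, Indira, Zubin. The first manager that appears in both chains is Indira.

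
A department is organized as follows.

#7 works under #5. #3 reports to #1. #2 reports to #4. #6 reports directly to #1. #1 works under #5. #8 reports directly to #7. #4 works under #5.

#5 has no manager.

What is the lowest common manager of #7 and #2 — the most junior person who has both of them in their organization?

#5

#7's chain of managers is #5. #2's chain of managers is #4, #5. The first manager that appears in both chains is #5.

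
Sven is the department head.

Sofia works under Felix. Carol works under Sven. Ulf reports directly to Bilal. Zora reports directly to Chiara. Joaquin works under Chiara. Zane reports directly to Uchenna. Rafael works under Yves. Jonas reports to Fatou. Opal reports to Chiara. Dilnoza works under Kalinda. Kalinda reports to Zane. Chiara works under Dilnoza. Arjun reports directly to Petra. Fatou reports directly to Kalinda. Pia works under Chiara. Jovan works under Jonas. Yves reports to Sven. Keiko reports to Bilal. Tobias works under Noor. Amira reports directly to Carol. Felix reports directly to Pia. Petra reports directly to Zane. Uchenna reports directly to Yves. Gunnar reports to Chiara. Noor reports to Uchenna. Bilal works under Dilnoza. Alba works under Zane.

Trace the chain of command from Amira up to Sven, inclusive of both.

Amira -> Carol -> Sven

Amira reports to Carol. Carol reports to Sven. Sven is at the top.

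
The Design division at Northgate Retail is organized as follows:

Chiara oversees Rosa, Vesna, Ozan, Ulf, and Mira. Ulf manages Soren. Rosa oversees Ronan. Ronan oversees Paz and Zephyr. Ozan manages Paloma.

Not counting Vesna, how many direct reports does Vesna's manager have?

4

Vesna reports to Chiara. Chiara's other direct reports are Rosa, Ozan, Ulf, Mira — 4 peers.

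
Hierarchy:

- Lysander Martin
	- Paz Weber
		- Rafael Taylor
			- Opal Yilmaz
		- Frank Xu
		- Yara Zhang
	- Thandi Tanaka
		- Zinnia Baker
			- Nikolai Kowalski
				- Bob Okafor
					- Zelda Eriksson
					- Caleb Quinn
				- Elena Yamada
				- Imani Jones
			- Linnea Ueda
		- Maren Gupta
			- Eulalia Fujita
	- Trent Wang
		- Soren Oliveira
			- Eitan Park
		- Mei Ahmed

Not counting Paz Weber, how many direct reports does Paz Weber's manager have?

Paz Weber reports to Lysander Martin. Lysander Martin's other direct reports are Thandi Tanaka, Trent Wang — 2 peers.

2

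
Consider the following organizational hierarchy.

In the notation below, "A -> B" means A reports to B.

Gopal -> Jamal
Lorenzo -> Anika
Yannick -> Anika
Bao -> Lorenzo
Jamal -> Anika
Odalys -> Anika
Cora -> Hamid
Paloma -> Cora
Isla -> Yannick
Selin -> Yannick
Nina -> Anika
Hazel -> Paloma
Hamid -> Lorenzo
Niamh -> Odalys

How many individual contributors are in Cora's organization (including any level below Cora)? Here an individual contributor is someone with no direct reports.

1

The only person in Cora's organization with no one reporting to them is Hazel. That is 1.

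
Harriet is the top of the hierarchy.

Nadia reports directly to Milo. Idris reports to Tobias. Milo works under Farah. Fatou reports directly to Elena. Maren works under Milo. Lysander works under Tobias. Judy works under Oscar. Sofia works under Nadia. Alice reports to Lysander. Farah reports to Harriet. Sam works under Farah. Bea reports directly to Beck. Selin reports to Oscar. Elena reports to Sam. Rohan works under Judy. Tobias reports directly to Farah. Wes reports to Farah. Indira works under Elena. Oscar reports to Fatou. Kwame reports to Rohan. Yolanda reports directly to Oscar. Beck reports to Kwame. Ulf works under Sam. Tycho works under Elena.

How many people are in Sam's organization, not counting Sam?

Sam directly manages Elena, Ulf. Under Elena: Tycho, Indira, Fatou, Oscar, Yolanda, Selin, Judy, Rohan, Kwame, Beck, Bea (11). Ulf has no reports. So Sam's organization is 2 direct reports plus everyone under them: 12 + 1 = 13.

13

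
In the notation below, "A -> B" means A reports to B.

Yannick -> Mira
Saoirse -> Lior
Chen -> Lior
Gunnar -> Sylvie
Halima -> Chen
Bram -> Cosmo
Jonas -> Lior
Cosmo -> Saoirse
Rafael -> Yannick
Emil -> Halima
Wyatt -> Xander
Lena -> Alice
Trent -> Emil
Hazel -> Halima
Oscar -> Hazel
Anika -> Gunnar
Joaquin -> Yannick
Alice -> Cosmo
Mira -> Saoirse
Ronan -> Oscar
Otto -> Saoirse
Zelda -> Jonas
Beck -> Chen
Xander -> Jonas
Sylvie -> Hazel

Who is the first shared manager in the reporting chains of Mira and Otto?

Mira's chain of managers is Saoirse, Lior. Otto's chain of managers is Saoirse, Lior. The first manager that appears in both chains is Saoirse.

Saoirse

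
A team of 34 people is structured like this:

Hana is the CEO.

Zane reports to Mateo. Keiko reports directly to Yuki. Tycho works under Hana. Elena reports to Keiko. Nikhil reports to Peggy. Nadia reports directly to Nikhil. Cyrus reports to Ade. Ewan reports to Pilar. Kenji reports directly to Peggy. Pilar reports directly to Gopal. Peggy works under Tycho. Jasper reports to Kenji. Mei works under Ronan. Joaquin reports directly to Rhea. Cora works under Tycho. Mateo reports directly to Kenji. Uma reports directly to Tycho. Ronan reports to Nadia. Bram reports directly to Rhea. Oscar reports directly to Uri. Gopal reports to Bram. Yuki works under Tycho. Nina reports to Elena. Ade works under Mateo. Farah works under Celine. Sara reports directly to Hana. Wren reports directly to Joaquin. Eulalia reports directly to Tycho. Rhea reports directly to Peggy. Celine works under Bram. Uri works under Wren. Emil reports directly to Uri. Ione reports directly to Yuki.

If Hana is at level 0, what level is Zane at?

Chain from Zane up to Hana: Zane → Mateo → Kenji → Peggy → Tycho → Hana. That is 5 steps up, so Zane is 5 levels below Hana.

5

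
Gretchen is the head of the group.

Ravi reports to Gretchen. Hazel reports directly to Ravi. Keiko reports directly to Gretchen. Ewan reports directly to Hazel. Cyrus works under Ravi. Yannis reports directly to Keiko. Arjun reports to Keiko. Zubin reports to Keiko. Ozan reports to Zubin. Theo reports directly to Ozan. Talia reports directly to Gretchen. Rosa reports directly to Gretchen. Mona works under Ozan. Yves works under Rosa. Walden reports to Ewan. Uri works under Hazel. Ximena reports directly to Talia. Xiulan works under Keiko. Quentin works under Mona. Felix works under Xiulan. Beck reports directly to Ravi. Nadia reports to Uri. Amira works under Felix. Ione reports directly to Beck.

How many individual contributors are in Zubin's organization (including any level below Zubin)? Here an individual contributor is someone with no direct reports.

The people in Zubin's organization with no one reporting to them are Quentin, Theo. That is 2.

2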